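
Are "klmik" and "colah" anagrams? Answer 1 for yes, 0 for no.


Strings: "klmik", "colah"
Sorted first:  ikklm
Sorted second: achlo
Differ at position 0: 'i' vs 'a' => not anagrams

0


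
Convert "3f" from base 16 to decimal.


Input: "3f" in base 16
Positional expansion:
  Digit '3' (value 3) x 16^1 = 48
  Digit 'f' (value 15) x 16^0 = 15
Sum = 63

63


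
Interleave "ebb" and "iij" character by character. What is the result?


Interleaving "ebb" and "iij":
  Position 0: 'e' from first, 'i' from second => "ei"
  Position 1: 'b' from first, 'i' from second => "bi"
  Position 2: 'b' from first, 'j' from second => "bj"
Result: eibibj

eibibj


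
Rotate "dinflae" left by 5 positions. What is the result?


Input: "dinflae", rotate left by 5
First 5 characters: "dinfl"
Remaining characters: "ae"
Concatenate remaining + first: "ae" + "dinfl" = "aedinfl"

aedinfl


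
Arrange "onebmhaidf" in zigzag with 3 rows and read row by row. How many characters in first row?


Zigzag "onebmhaidf" into 3 rows:
Placing characters:
  'o' => row 0
  'n' => row 1
  'e' => row 2
  'b' => row 1
  'm' => row 0
  'h' => row 1
  'a' => row 2
  'i' => row 1
  'd' => row 0
  'f' => row 1
Rows:
  Row 0: "omd"
  Row 1: "nbhif"
  Row 2: "ea"
First row length: 3

3


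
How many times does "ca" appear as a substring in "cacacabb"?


Searching for "ca" in "cacacabb"
Scanning each position:
  Position 0: "ca" => MATCH
  Position 1: "ac" => no
  Position 2: "ca" => MATCH
  Position 3: "ac" => no
  Position 4: "ca" => MATCH
  Position 5: "ab" => no
  Position 6: "bb" => no
Total occurrences: 3

3


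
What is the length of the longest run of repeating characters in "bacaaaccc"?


Input: "bacaaaccc"
Scanning for longest run:
  Position 1 ('a'): new char, reset run to 1
  Position 2 ('c'): new char, reset run to 1
  Position 3 ('a'): new char, reset run to 1
  Position 4 ('a'): continues run of 'a', length=2
  Position 5 ('a'): continues run of 'a', length=3
  Position 6 ('c'): new char, reset run to 1
  Position 7 ('c'): continues run of 'c', length=2
  Position 8 ('c'): continues run of 'c', length=3
Longest run: 'a' with length 3

3


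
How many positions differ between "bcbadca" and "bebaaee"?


Comparing "bcbadca" and "bebaaee" position by position:
  Position 0: 'b' vs 'b' => same
  Position 1: 'c' vs 'e' => DIFFER
  Position 2: 'b' vs 'b' => same
  Position 3: 'a' vs 'a' => same
  Position 4: 'd' vs 'a' => DIFFER
  Position 5: 'c' vs 'e' => DIFFER
  Position 6: 'a' vs 'e' => DIFFER
Positions that differ: 4

4


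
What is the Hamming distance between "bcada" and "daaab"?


Comparing "bcada" and "daaab" position by position:
  Position 0: 'b' vs 'd' => differ
  Position 1: 'c' vs 'a' => differ
  Position 2: 'a' vs 'a' => same
  Position 3: 'd' vs 'a' => differ
  Position 4: 'a' vs 'b' => differ
Total differences (Hamming distance): 4

4


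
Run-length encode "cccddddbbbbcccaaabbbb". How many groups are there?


Input: cccddddbbbbcccaaabbbb
Scanning for consecutive runs:
  Group 1: 'c' x 3 (positions 0-2)
  Group 2: 'd' x 4 (positions 3-6)
  Group 3: 'b' x 4 (positions 7-10)
  Group 4: 'c' x 3 (positions 11-13)
  Group 5: 'a' x 3 (positions 14-16)
  Group 6: 'b' x 4 (positions 17-20)
Total groups: 6

6


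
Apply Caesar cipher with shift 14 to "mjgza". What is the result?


Caesar cipher: shift "mjgza" by 14
  'm' (pos 12) + 14 = pos 0 = 'a'
  'j' (pos 9) + 14 = pos 23 = 'x'
  'g' (pos 6) + 14 = pos 20 = 'u'
  'z' (pos 25) + 14 = pos 13 = 'n'
  'a' (pos 0) + 14 = pos 14 = 'o'
Result: axuno

axuno


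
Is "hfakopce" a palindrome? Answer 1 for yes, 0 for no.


Input: hfakopce
Reversed: ecpokafh
  Compare pos 0 ('h') with pos 7 ('e'): MISMATCH
  Compare pos 1 ('f') with pos 6 ('c'): MISMATCH
  Compare pos 2 ('a') with pos 5 ('p'): MISMATCH
  Compare pos 3 ('k') with pos 4 ('o'): MISMATCH
Result: not a palindrome

0


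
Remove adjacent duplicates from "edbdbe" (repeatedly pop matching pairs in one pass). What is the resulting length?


Input: edbdbe
Stack-based adjacent duplicate removal:
  Read 'e': push. Stack: e
  Read 'd': push. Stack: ed
  Read 'b': push. Stack: edb
  Read 'd': push. Stack: edbd
  Read 'b': push. Stack: edbdb
  Read 'e': push. Stack: edbdbe
Final stack: "edbdbe" (length 6)

6


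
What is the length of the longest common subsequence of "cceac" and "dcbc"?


LCS of "cceac" and "dcbc"
DP table:
           d    c    b    c
      0    0    0    0    0
  c   0    0    1    1    1
  c   0    0    1    1    2
  e   0    0    1    1    2
  a   0    0    1    1    2
  c   0    0    1    1    2
LCS length = dp[5][4] = 2

2


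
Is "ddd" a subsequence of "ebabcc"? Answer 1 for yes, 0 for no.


Check if "ddd" is a subsequence of "ebabcc"
Greedy scan:
  Position 0 ('e'): no match needed
  Position 1 ('b'): no match needed
  Position 2 ('a'): no match needed
  Position 3 ('b'): no match needed
  Position 4 ('c'): no match needed
  Position 5 ('c'): no match needed
Only matched 0/3 characters => not a subsequence

0


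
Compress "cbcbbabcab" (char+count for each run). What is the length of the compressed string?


Input: cbcbbabcab
Runs:
  'c' x 1 => "c1"
  'b' x 1 => "b1"
  'c' x 1 => "c1"
  'b' x 2 => "b2"
  'a' x 1 => "a1"
  'b' x 1 => "b1"
  'c' x 1 => "c1"
  'a' x 1 => "a1"
  'b' x 1 => "b1"
Compressed: "c1b1c1b2a1b1c1a1b1"
Compressed length: 18

18


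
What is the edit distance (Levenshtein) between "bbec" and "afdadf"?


Computing edit distance: "bbec" -> "afdadf"
DP table:
           a    f    d    a    d    f
      0    1    2    3    4    5    6
  b   1    1    2    3    4    5    6
  b   2    2    2    3    4    5    6
  e   3    3    3    3    4    5    6
  c   4    4    4    4    4    5    6
Edit distance = dp[4][6] = 6

6


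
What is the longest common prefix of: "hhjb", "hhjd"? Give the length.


Words: hhjb, hhjd
  Position 0: all 'h' => match
  Position 1: all 'h' => match
  Position 2: all 'j' => match
  Position 3: ('b', 'd') => mismatch, stop
LCP = "hhj" (length 3)

3


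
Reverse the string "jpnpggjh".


Input: jpnpggjh
Reading characters right to left:
  Position 7: 'h'
  Position 6: 'j'
  Position 5: 'g'
  Position 4: 'g'
  Position 3: 'p'
  Position 2: 'n'
  Position 1: 'p'
  Position 0: 'j'
Reversed: hjggpnpj

hjggpnpj


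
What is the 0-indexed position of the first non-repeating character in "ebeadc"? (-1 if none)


Input: ebeadc
Character frequencies:
  'a': 1
  'b': 1
  'c': 1
  'd': 1
  'e': 2
Scanning left to right for freq == 1:
  Position 0 ('e'): freq=2, skip
  Position 1 ('b'): unique! => answer = 1

1


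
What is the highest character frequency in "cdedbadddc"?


Input: cdedbadddc
Character counts:
  'a': 1
  'b': 1
  'c': 2
  'd': 5
  'e': 1
Maximum frequency: 5

5


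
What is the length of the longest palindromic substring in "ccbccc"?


Input: "ccbccc"
Checking substrings for palindromes:
  [0:5] "ccbcc" (len 5) => palindrome
  [1:4] "cbc" (len 3) => palindrome
  [3:6] "ccc" (len 3) => palindrome
  [0:2] "cc" (len 2) => palindrome
  [3:5] "cc" (len 2) => palindrome
  [4:6] "cc" (len 2) => palindrome
Longest palindromic substring: "ccbcc" with length 5

5


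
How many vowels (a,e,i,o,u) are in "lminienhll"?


Input: lminienhll
Checking each character:
  'l' at position 0: consonant
  'm' at position 1: consonant
  'i' at position 2: vowel (running total: 1)
  'n' at position 3: consonant
  'i' at position 4: vowel (running total: 2)
  'e' at position 5: vowel (running total: 3)
  'n' at position 6: consonant
  'h' at position 7: consonant
  'l' at position 8: consonant
  'l' at position 9: consonant
Total vowels: 3

3


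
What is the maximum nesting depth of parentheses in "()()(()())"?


Input: "()()(()())"
Tracking depth:
  Position 0 '(': depth becomes 1
  Position 1 ')': depth becomes 0
  Position 2 '(': depth becomes 1
  Position 3 ')': depth becomes 0
  Position 4 '(': depth becomes 1
  Position 5 '(': depth becomes 2
  Position 6 ')': depth becomes 1
  Position 7 '(': depth becomes 2
  Position 8 ')': depth becomes 1
  Position 9 ')': depth becomes 0
Maximum depth reached: 2

2


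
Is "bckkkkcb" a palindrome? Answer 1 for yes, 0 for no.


Input: bckkkkcb
Reversed: bckkkkcb
  Compare pos 0 ('b') with pos 7 ('b'): match
  Compare pos 1 ('c') with pos 6 ('c'): match
  Compare pos 2 ('k') with pos 5 ('k'): match
  Compare pos 3 ('k') with pos 4 ('k'): match
Result: palindrome

1


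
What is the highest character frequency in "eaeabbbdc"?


Input: eaeabbbdc
Character counts:
  'a': 2
  'b': 3
  'c': 1
  'd': 1
  'e': 2
Maximum frequency: 3

3


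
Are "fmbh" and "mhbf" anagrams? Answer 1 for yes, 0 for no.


Strings: "fmbh", "mhbf"
Sorted first:  bfhm
Sorted second: bfhm
Sorted forms match => anagrams

1


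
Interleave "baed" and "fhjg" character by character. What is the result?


Interleaving "baed" and "fhjg":
  Position 0: 'b' from first, 'f' from second => "bf"
  Position 1: 'a' from first, 'h' from second => "ah"
  Position 2: 'e' from first, 'j' from second => "ej"
  Position 3: 'd' from first, 'g' from second => "dg"
Result: bfahejdg

bfahejdg


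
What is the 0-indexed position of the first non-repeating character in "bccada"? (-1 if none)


Input: bccada
Character frequencies:
  'a': 2
  'b': 1
  'c': 2
  'd': 1
Scanning left to right for freq == 1:
  Position 0 ('b'): unique! => answer = 0

0


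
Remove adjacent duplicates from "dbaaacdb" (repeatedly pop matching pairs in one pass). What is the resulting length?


Input: dbaaacdb
Stack-based adjacent duplicate removal:
  Read 'd': push. Stack: d
  Read 'b': push. Stack: db
  Read 'a': push. Stack: dba
  Read 'a': matches stack top 'a' => pop. Stack: db
  Read 'a': push. Stack: dba
  Read 'c': push. Stack: dbac
  Read 'd': push. Stack: dbacd
  Read 'b': push. Stack: dbacdb
Final stack: "dbacdb" (length 6)

6


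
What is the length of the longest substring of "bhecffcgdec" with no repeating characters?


Input: "bhecffcgdec"
Sliding window (track last position of each char):
  Position 0 ('b'): window [0,0] length 1 -- new best
  Position 1 ('h'): window [0,1] length 2 -- new best
  Position 2 ('e'): window [0,2] length 3 -- new best
  Position 3 ('c'): window [0,3] length 4 -- new best
  Position 4 ('f'): window [0,4] length 5 -- new best
  Position 5 ('f'): repeat (last at 4), move window start to 5
  Position 5 ('f'): window [5,5] length 1
  Position 6 ('c'): window [5,6] length 2
  Position 7 ('g'): window [5,7] length 3
  Position 8 ('d'): window [5,8] length 4
  Position 9 ('e'): window [5,9] length 5
  Position 10 ('c'): repeat (last at 6), move window start to 7
  Position 10 ('c'): window [7,10] length 4
Longest substring with no repeats: "bhecf" with length 5

5


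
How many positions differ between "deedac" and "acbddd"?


Comparing "deedac" and "acbddd" position by position:
  Position 0: 'd' vs 'a' => DIFFER
  Position 1: 'e' vs 'c' => DIFFER
  Position 2: 'e' vs 'b' => DIFFER
  Position 3: 'd' vs 'd' => same
  Position 4: 'a' vs 'd' => DIFFER
  Position 5: 'c' vs 'd' => DIFFER
Positions that differ: 5

5


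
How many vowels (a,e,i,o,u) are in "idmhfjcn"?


Input: idmhfjcn
Checking each character:
  'i' at position 0: vowel (running total: 1)
  'd' at position 1: consonant
  'm' at position 2: consonant
  'h' at position 3: consonant
  'f' at position 4: consonant
  'j' at position 5: consonant
  'c' at position 6: consonant
  'n' at position 7: consonant
Total vowels: 1

1


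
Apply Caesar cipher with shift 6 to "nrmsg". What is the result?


Caesar cipher: shift "nrmsg" by 6
  'n' (pos 13) + 6 = pos 19 = 't'
  'r' (pos 17) + 6 = pos 23 = 'x'
  'm' (pos 12) + 6 = pos 18 = 's'
  's' (pos 18) + 6 = pos 24 = 'y'
  'g' (pos 6) + 6 = pos 12 = 'm'
Result: txsym

txsym


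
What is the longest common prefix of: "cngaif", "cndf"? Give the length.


Words: cngaif, cndf
  Position 0: all 'c' => match
  Position 1: all 'n' => match
  Position 2: ('g', 'd') => mismatch, stop
LCP = "cn" (length 2)

2


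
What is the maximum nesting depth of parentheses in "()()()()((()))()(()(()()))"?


Input: "()()()()((()))()(()(()()))"
Tracking depth:
  Position 0 '(': depth becomes 1
  Position 1 ')': depth becomes 0
  Position 2 '(': depth becomes 1
  Position 3 ')': depth becomes 0
  Position 4 '(': depth becomes 1
  Position 5 ')': depth becomes 0
  Position 6 '(': depth becomes 1
  Position 7 ')': depth becomes 0
  Position 8 '(': depth becomes 1
  Position 9 '(': depth becomes 2
  Position 10 '(': depth becomes 3
  Position 11 ')': depth becomes 2
  Position 12 ')': depth becomes 1
  Position 13 ')': depth becomes 0
  Position 14 '(': depth becomes 1
  Position 15 ')': depth becomes 0
  Position 16 '(': depth becomes 1
  Position 17 '(': depth becomes 2
  Position 18 ')': depth becomes 1
  Position 19 '(': depth becomes 2
  Position 20 '(': depth becomes 3
  Position 21 ')': depth becomes 2
  Position 22 '(': depth becomes 3
  Position 23 ')': depth becomes 2
  Position 24 ')': depth becomes 1
  Position 25 ')': depth becomes 0
Maximum depth reached: 3

3


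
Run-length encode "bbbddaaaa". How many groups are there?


Input: bbbddaaaa
Scanning for consecutive runs:
  Group 1: 'b' x 3 (positions 0-2)
  Group 2: 'd' x 2 (positions 3-4)
  Group 3: 'a' x 4 (positions 5-8)
Total groups: 3

3


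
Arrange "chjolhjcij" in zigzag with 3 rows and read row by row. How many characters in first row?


Zigzag "chjolhjcij" into 3 rows:
Placing characters:
  'c' => row 0
  'h' => row 1
  'j' => row 2
  'o' => row 1
  'l' => row 0
  'h' => row 1
  'j' => row 2
  'c' => row 1
  'i' => row 0
  'j' => row 1
Rows:
  Row 0: "cli"
  Row 1: "hohcj"
  Row 2: "jj"
First row length: 3

3


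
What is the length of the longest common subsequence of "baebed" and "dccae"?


LCS of "baebed" and "dccae"
DP table:
           d    c    c    a    e
      0    0    0    0    0    0
  b   0    0    0    0    0    0
  a   0    0    0    0    1    1
  e   0    0    0    0    1    2
  b   0    0    0    0    1    2
  e   0    0    0    0    1    2
  d   0    1    1    1    1    2
LCS length = dp[6][5] = 2

2


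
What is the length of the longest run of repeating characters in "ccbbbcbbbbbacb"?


Input: "ccbbbcbbbbbacb"
Scanning for longest run:
  Position 1 ('c'): continues run of 'c', length=2
  Position 2 ('b'): new char, reset run to 1
  Position 3 ('b'): continues run of 'b', length=2
  Position 4 ('b'): continues run of 'b', length=3
  Position 5 ('c'): new char, reset run to 1
  Position 6 ('b'): new char, reset run to 1
  Position 7 ('b'): continues run of 'b', length=2
  Position 8 ('b'): continues run of 'b', length=3
  Position 9 ('b'): continues run of 'b', length=4
  Position 10 ('b'): continues run of 'b', length=5
  Position 11 ('a'): new char, reset run to 1
  Position 12 ('c'): new char, reset run to 1
  Position 13 ('b'): new char, reset run to 1
Longest run: 'b' with length 5

5


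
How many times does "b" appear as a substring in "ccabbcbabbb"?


Searching for "b" in "ccabbcbabbb"
Scanning each position:
  Position 0: "c" => no
  Position 1: "c" => no
  Position 2: "a" => no
  Position 3: "b" => MATCH
  Position 4: "b" => MATCH
  Position 5: "c" => no
  Position 6: "b" => MATCH
  Position 7: "a" => no
  Position 8: "b" => MATCH
  Position 9: "b" => MATCH
  Position 10: "b" => MATCH
Total occurrences: 6

6


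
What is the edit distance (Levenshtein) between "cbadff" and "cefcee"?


Computing edit distance: "cbadff" -> "cefcee"
DP table:
           c    e    f    c    e    e
      0    1    2    3    4    5    6
  c   1    0    1    2    3    4    5
  b   2    1    1    2    3    4    5
  a   3    2    2    2    3    4    5
  d   4    3    3    3    3    4    5
  f   5    4    4    3    4    4    5
  f   6    5    5    4    4    5    5
Edit distance = dp[6][6] = 5

5


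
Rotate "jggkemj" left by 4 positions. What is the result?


Input: "jggkemj", rotate left by 4
First 4 characters: "jggk"
Remaining characters: "emj"
Concatenate remaining + first: "emj" + "jggk" = "emjjggk"

emjjggk


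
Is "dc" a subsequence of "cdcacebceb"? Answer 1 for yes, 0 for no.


Check if "dc" is a subsequence of "cdcacebceb"
Greedy scan:
  Position 0 ('c'): no match needed
  Position 1 ('d'): matches sub[0] = 'd'
  Position 2 ('c'): matches sub[1] = 'c'
  Position 3 ('a'): no match needed
  Position 4 ('c'): no match needed
  Position 5 ('e'): no match needed
  Position 6 ('b'): no match needed
  Position 7 ('c'): no match needed
  Position 8 ('e'): no match needed
  Position 9 ('b'): no match needed
All 2 characters matched => is a subsequence

1


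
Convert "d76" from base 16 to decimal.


Input: "d76" in base 16
Positional expansion:
  Digit 'd' (value 13) x 16^2 = 3328
  Digit '7' (value 7) x 16^1 = 112
  Digit '6' (value 6) x 16^0 = 6
Sum = 3446

3446


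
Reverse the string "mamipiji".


Input: mamipiji
Reading characters right to left:
  Position 7: 'i'
  Position 6: 'j'
  Position 5: 'i'
  Position 4: 'p'
  Position 3: 'i'
  Position 2: 'm'
  Position 1: 'a'
  Position 0: 'm'
Reversed: ijipimam

ijipimam


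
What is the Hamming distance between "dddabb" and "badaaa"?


Comparing "dddabb" and "badaaa" position by position:
  Position 0: 'd' vs 'b' => differ
  Position 1: 'd' vs 'a' => differ
  Position 2: 'd' vs 'd' => same
  Position 3: 'a' vs 'a' => same
  Position 4: 'b' vs 'a' => differ
  Position 5: 'b' vs 'a' => differ
Total differences (Hamming distance): 4

4


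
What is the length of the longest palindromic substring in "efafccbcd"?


Input: "efafccbcd"
Checking substrings for palindromes:
  [1:4] "faf" (len 3) => palindrome
  [5:8] "cbc" (len 3) => palindrome
  [4:6] "cc" (len 2) => palindrome
Longest palindromic substring: "faf" with length 3

3


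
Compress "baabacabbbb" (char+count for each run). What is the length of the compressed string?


Input: baabacabbbb
Runs:
  'b' x 1 => "b1"
  'a' x 2 => "a2"
  'b' x 1 => "b1"
  'a' x 1 => "a1"
  'c' x 1 => "c1"
  'a' x 1 => "a1"
  'b' x 4 => "b4"
Compressed: "b1a2b1a1c1a1b4"
Compressed length: 14

14


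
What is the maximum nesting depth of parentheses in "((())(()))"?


Input: "((())(()))"
Tracking depth:
  Position 0 '(': depth becomes 1
  Position 1 '(': depth becomes 2
  Position 2 '(': depth becomes 3
  Position 3 ')': depth becomes 2
  Position 4 ')': depth becomes 1
  Position 5 '(': depth becomes 2
  Position 6 '(': depth becomes 3
  Position 7 ')': depth becomes 2
  Position 8 ')': depth becomes 1
  Position 9 ')': depth becomes 0
Maximum depth reached: 3

3


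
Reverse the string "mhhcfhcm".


Input: mhhcfhcm
Reading characters right to left:
  Position 7: 'm'
  Position 6: 'c'
  Position 5: 'h'
  Position 4: 'f'
  Position 3: 'c'
  Position 2: 'h'
  Position 1: 'h'
  Position 0: 'm'
Reversed: mchfchhm

mchfchhm


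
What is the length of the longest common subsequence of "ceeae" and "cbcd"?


LCS of "ceeae" and "cbcd"
DP table:
           c    b    c    d
      0    0    0    0    0
  c   0    1    1    1    1
  e   0    1    1    1    1
  e   0    1    1    1    1
  a   0    1    1    1    1
  e   0    1    1    1    1
LCS length = dp[5][4] = 1

1


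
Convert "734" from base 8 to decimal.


Input: "734" in base 8
Positional expansion:
  Digit '7' (value 7) x 8^2 = 448
  Digit '3' (value 3) x 8^1 = 24
  Digit '4' (value 4) x 8^0 = 4
Sum = 476

476


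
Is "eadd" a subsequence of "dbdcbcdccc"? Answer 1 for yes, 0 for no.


Check if "eadd" is a subsequence of "dbdcbcdccc"
Greedy scan:
  Position 0 ('d'): no match needed
  Position 1 ('b'): no match needed
  Position 2 ('d'): no match needed
  Position 3 ('c'): no match needed
  Position 4 ('b'): no match needed
  Position 5 ('c'): no match needed
  Position 6 ('d'): no match needed
  Position 7 ('c'): no match needed
  Position 8 ('c'): no match needed
  Position 9 ('c'): no match needed
Only matched 0/4 characters => not a subsequence

0


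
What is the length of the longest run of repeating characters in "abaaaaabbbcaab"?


Input: "abaaaaabbbcaab"
Scanning for longest run:
  Position 1 ('b'): new char, reset run to 1
  Position 2 ('a'): new char, reset run to 1
  Position 3 ('a'): continues run of 'a', length=2
  Position 4 ('a'): continues run of 'a', length=3
  Position 5 ('a'): continues run of 'a', length=4
  Position 6 ('a'): continues run of 'a', length=5
  Position 7 ('b'): new char, reset run to 1
  Position 8 ('b'): continues run of 'b', length=2
  Position 9 ('b'): continues run of 'b', length=3
  Position 10 ('c'): new char, reset run to 1
  Position 11 ('a'): new char, reset run to 1
  Position 12 ('a'): continues run of 'a', length=2
  Position 13 ('b'): new char, reset run to 1
Longest run: 'a' with length 5

5


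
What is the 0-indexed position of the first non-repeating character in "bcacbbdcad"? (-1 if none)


Input: bcacbbdcad
Character frequencies:
  'a': 2
  'b': 3
  'c': 3
  'd': 2
Scanning left to right for freq == 1:
  Position 0 ('b'): freq=3, skip
  Position 1 ('c'): freq=3, skip
  Position 2 ('a'): freq=2, skip
  Position 3 ('c'): freq=3, skip
  Position 4 ('b'): freq=3, skip
  Position 5 ('b'): freq=3, skip
  Position 6 ('d'): freq=2, skip
  Position 7 ('c'): freq=3, skip
  Position 8 ('a'): freq=2, skip
  Position 9 ('d'): freq=2, skip
  No unique character found => answer = -1

-1


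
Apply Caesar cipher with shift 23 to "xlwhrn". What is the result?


Caesar cipher: shift "xlwhrn" by 23
  'x' (pos 23) + 23 = pos 20 = 'u'
  'l' (pos 11) + 23 = pos 8 = 'i'
  'w' (pos 22) + 23 = pos 19 = 't'
  'h' (pos 7) + 23 = pos 4 = 'e'
  'r' (pos 17) + 23 = pos 14 = 'o'
  'n' (pos 13) + 23 = pos 10 = 'k'
Result: uiteok

uiteok


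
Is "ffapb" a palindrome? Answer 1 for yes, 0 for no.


Input: ffapb
Reversed: bpaff
  Compare pos 0 ('f') with pos 4 ('b'): MISMATCH
  Compare pos 1 ('f') with pos 3 ('p'): MISMATCH
Result: not a palindrome

0


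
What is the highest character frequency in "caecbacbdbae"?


Input: caecbacbdbae
Character counts:
  'a': 3
  'b': 3
  'c': 3
  'd': 1
  'e': 2
Maximum frequency: 3

3


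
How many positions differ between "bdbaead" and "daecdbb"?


Comparing "bdbaead" and "daecdbb" position by position:
  Position 0: 'b' vs 'd' => DIFFER
  Position 1: 'd' vs 'a' => DIFFER
  Position 2: 'b' vs 'e' => DIFFER
  Position 3: 'a' vs 'c' => DIFFER
  Position 4: 'e' vs 'd' => DIFFER
  Position 5: 'a' vs 'b' => DIFFER
  Position 6: 'd' vs 'b' => DIFFER
Positions that differ: 7

7


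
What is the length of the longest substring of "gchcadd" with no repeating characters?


Input: "gchcadd"
Sliding window (track last position of each char):
  Position 0 ('g'): window [0,0] length 1 -- new best
  Position 1 ('c'): window [0,1] length 2 -- new best
  Position 2 ('h'): window [0,2] length 3 -- new best
  Position 3 ('c'): repeat (last at 1), move window start to 2
  Position 3 ('c'): window [2,3] length 2
  Position 4 ('a'): window [2,4] length 3
  Position 5 ('d'): window [2,5] length 4 -- new best
  Position 6 ('d'): repeat (last at 5), move window start to 6
  Position 6 ('d'): window [6,6] length 1
Longest substring with no repeats: "hcad" with length 4

4


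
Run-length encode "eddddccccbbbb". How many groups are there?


Input: eddddccccbbbb
Scanning for consecutive runs:
  Group 1: 'e' x 1 (positions 0-0)
  Group 2: 'd' x 4 (positions 1-4)
  Group 3: 'c' x 4 (positions 5-8)
  Group 4: 'b' x 4 (positions 9-12)
Total groups: 4

4


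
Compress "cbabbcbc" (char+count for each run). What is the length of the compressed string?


Input: cbabbcbc
Runs:
  'c' x 1 => "c1"
  'b' x 1 => "b1"
  'a' x 1 => "a1"
  'b' x 2 => "b2"
  'c' x 1 => "c1"
  'b' x 1 => "b1"
  'c' x 1 => "c1"
Compressed: "c1b1a1b2c1b1c1"
Compressed length: 14

14


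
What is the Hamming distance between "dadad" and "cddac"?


Comparing "dadad" and "cddac" position by position:
  Position 0: 'd' vs 'c' => differ
  Position 1: 'a' vs 'd' => differ
  Position 2: 'd' vs 'd' => same
  Position 3: 'a' vs 'a' => same
  Position 4: 'd' vs 'c' => differ
Total differences (Hamming distance): 3

3


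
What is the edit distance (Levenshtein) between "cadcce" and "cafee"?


Computing edit distance: "cadcce" -> "cafee"
DP table:
           c    a    f    e    e
      0    1    2    3    4    5
  c   1    0    1    2    3    4
  a   2    1    0    1    2    3
  d   3    2    1    1    2    3
  c   4    3    2    2    2    3
  c   5    4    3    3    3    3
  e   6    5    4    4    3    3
Edit distance = dp[6][5] = 3

3


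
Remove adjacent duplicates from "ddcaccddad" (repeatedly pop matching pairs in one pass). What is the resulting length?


Input: ddcaccddad
Stack-based adjacent duplicate removal:
  Read 'd': push. Stack: d
  Read 'd': matches stack top 'd' => pop. Stack: (empty)
  Read 'c': push. Stack: c
  Read 'a': push. Stack: ca
  Read 'c': push. Stack: cac
  Read 'c': matches stack top 'c' => pop. Stack: ca
  Read 'd': push. Stack: cad
  Read 'd': matches stack top 'd' => pop. Stack: ca
  Read 'a': matches stack top 'a' => pop. Stack: c
  Read 'd': push. Stack: cd
Final stack: "cd" (length 2)

2


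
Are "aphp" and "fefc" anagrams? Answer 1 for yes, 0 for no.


Strings: "aphp", "fefc"
Sorted first:  ahpp
Sorted second: ceff
Differ at position 0: 'a' vs 'c' => not anagrams

0


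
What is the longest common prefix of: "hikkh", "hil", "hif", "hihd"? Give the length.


Words: hikkh, hil, hif, hihd
  Position 0: all 'h' => match
  Position 1: all 'i' => match
  Position 2: ('k', 'l', 'f', 'h') => mismatch, stop
LCP = "hi" (length 2)

2


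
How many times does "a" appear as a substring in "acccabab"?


Searching for "a" in "acccabab"
Scanning each position:
  Position 0: "a" => MATCH
  Position 1: "c" => no
  Position 2: "c" => no
  Position 3: "c" => no
  Position 4: "a" => MATCH
  Position 5: "b" => no
  Position 6: "a" => MATCH
  Position 7: "b" => no
Total occurrences: 3

3


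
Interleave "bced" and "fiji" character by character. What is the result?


Interleaving "bced" and "fiji":
  Position 0: 'b' from first, 'f' from second => "bf"
  Position 1: 'c' from first, 'i' from second => "ci"
  Position 2: 'e' from first, 'j' from second => "ej"
  Position 3: 'd' from first, 'i' from second => "di"
Result: bfciejdi

bfciejdi


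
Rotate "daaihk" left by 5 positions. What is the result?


Input: "daaihk", rotate left by 5
First 5 characters: "daaih"
Remaining characters: "k"
Concatenate remaining + first: "k" + "daaih" = "kdaaih"

kdaaih


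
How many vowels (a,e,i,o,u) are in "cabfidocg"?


Input: cabfidocg
Checking each character:
  'c' at position 0: consonant
  'a' at position 1: vowel (running total: 1)
  'b' at position 2: consonant
  'f' at position 3: consonant
  'i' at position 4: vowel (running total: 2)
  'd' at position 5: consonant
  'o' at position 6: vowel (running total: 3)
  'c' at position 7: consonant
  'g' at position 8: consonant
Total vowels: 3

3


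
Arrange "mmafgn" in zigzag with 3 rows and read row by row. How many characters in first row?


Zigzag "mmafgn" into 3 rows:
Placing characters:
  'm' => row 0
  'm' => row 1
  'a' => row 2
  'f' => row 1
  'g' => row 0
  'n' => row 1
Rows:
  Row 0: "mg"
  Row 1: "mfn"
  Row 2: "a"
First row length: 2

2


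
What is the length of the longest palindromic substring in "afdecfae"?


Input: "afdecfae"
Checking substrings for palindromes:
  No multi-char palindromic substrings found
Longest palindromic substring: "a" with length 1

1


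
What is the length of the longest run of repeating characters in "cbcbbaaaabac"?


Input: "cbcbbaaaabac"
Scanning for longest run:
  Position 1 ('b'): new char, reset run to 1
  Position 2 ('c'): new char, reset run to 1
  Position 3 ('b'): new char, reset run to 1
  Position 4 ('b'): continues run of 'b', length=2
  Position 5 ('a'): new char, reset run to 1
  Position 6 ('a'): continues run of 'a', length=2
  Position 7 ('a'): continues run of 'a', length=3
  Position 8 ('a'): continues run of 'a', length=4
  Position 9 ('b'): new char, reset run to 1
  Position 10 ('a'): new char, reset run to 1
  Position 11 ('c'): new char, reset run to 1
Longest run: 'a' with length 4

4


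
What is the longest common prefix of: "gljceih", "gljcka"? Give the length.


Words: gljceih, gljcka
  Position 0: all 'g' => match
  Position 1: all 'l' => match
  Position 2: all 'j' => match
  Position 3: all 'c' => match
  Position 4: ('e', 'k') => mismatch, stop
LCP = "gljc" (length 4)

4


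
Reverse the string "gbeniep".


Input: gbeniep
Reading characters right to left:
  Position 6: 'p'
  Position 5: 'e'
  Position 4: 'i'
  Position 3: 'n'
  Position 2: 'e'
  Position 1: 'b'
  Position 0: 'g'
Reversed: peinebg

peinebg


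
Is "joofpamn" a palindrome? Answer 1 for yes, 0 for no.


Input: joofpamn
Reversed: nmapfooj
  Compare pos 0 ('j') with pos 7 ('n'): MISMATCH
  Compare pos 1 ('o') with pos 6 ('m'): MISMATCH
  Compare pos 2 ('o') with pos 5 ('a'): MISMATCH
  Compare pos 3 ('f') with pos 4 ('p'): MISMATCH
Result: not a palindrome

0


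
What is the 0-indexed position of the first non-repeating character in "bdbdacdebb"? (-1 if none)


Input: bdbdacdebb
Character frequencies:
  'a': 1
  'b': 4
  'c': 1
  'd': 3
  'e': 1
Scanning left to right for freq == 1:
  Position 0 ('b'): freq=4, skip
  Position 1 ('d'): freq=3, skip
  Position 2 ('b'): freq=4, skip
  Position 3 ('d'): freq=3, skip
  Position 4 ('a'): unique! => answer = 4

4


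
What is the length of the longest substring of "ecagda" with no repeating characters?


Input: "ecagda"
Sliding window (track last position of each char):
  Position 0 ('e'): window [0,0] length 1 -- new best
  Position 1 ('c'): window [0,1] length 2 -- new best
  Position 2 ('a'): window [0,2] length 3 -- new best
  Position 3 ('g'): window [0,3] length 4 -- new best
  Position 4 ('d'): window [0,4] length 5 -- new best
  Position 5 ('a'): repeat (last at 2), move window start to 3
  Position 5 ('a'): window [3,5] length 3
Longest substring with no repeats: "ecagd" with length 5

5


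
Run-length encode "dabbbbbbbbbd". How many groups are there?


Input: dabbbbbbbbbd
Scanning for consecutive runs:
  Group 1: 'd' x 1 (positions 0-0)
  Group 2: 'a' x 1 (positions 1-1)
  Group 3: 'b' x 9 (positions 2-10)
  Group 4: 'd' x 1 (positions 11-11)
Total groups: 4

4


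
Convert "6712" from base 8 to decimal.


Input: "6712" in base 8
Positional expansion:
  Digit '6' (value 6) x 8^3 = 3072
  Digit '7' (value 7) x 8^2 = 448
  Digit '1' (value 1) x 8^1 = 8
  Digit '2' (value 2) x 8^0 = 2
Sum = 3530

3530


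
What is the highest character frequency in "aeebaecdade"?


Input: aeebaecdade
Character counts:
  'a': 3
  'b': 1
  'c': 1
  'd': 2
  'e': 4
Maximum frequency: 4

4


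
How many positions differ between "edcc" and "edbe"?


Comparing "edcc" and "edbe" position by position:
  Position 0: 'e' vs 'e' => same
  Position 1: 'd' vs 'd' => same
  Position 2: 'c' vs 'b' => DIFFER
  Position 3: 'c' vs 'e' => DIFFER
Positions that differ: 2

2


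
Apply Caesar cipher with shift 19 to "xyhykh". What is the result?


Caesar cipher: shift "xyhykh" by 19
  'x' (pos 23) + 19 = pos 16 = 'q'
  'y' (pos 24) + 19 = pos 17 = 'r'
  'h' (pos 7) + 19 = pos 0 = 'a'
  'y' (pos 24) + 19 = pos 17 = 'r'
  'k' (pos 10) + 19 = pos 3 = 'd'
  'h' (pos 7) + 19 = pos 0 = 'a'
Result: qrarda

qrarda


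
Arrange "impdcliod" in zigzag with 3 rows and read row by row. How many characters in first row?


Zigzag "impdcliod" into 3 rows:
Placing characters:
  'i' => row 0
  'm' => row 1
  'p' => row 2
  'd' => row 1
  'c' => row 0
  'l' => row 1
  'i' => row 2
  'o' => row 1
  'd' => row 0
Rows:
  Row 0: "icd"
  Row 1: "mdlo"
  Row 2: "pi"
First row length: 3

3


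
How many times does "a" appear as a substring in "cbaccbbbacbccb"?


Searching for "a" in "cbaccbbbacbccb"
Scanning each position:
  Position 0: "c" => no
  Position 1: "b" => no
  Position 2: "a" => MATCH
  Position 3: "c" => no
  Position 4: "c" => no
  Position 5: "b" => no
  Position 6: "b" => no
  Position 7: "b" => no
  Position 8: "a" => MATCH
  Position 9: "c" => no
  Position 10: "b" => no
  Position 11: "c" => no
  Position 12: "c" => no
  Position 13: "b" => no
Total occurrences: 2

2


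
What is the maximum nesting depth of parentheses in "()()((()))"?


Input: "()()((()))"
Tracking depth:
  Position 0 '(': depth becomes 1
  Position 1 ')': depth becomes 0
  Position 2 '(': depth becomes 1
  Position 3 ')': depth becomes 0
  Position 4 '(': depth becomes 1
  Position 5 '(': depth becomes 2
  Position 6 '(': depth becomes 3
  Position 7 ')': depth becomes 2
  Position 8 ')': depth becomes 1
  Position 9 ')': depth becomes 0
Maximum depth reached: 3

3


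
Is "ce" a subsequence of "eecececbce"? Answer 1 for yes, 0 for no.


Check if "ce" is a subsequence of "eecececbce"
Greedy scan:
  Position 0 ('e'): no match needed
  Position 1 ('e'): no match needed
  Position 2 ('c'): matches sub[0] = 'c'
  Position 3 ('e'): matches sub[1] = 'e'
  Position 4 ('c'): no match needed
  Position 5 ('e'): no match needed
  Position 6 ('c'): no match needed
  Position 7 ('b'): no match needed
  Position 8 ('c'): no match needed
  Position 9 ('e'): no match needed
All 2 characters matched => is a subsequence

1


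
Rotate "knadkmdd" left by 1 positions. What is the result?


Input: "knadkmdd", rotate left by 1
First 1 characters: "k"
Remaining characters: "nadkmdd"
Concatenate remaining + first: "nadkmdd" + "k" = "nadkmddk"

nadkmddk


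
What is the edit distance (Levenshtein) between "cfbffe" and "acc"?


Computing edit distance: "cfbffe" -> "acc"
DP table:
           a    c    c
      0    1    2    3
  c   1    1    1    2
  f   2    2    2    2
  b   3    3    3    3
  f   4    4    4    4
  f   5    5    5    5
  e   6    6    6    6
Edit distance = dp[6][3] = 6

6


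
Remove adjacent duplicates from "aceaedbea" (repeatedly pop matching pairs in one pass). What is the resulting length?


Input: aceaedbea
Stack-based adjacent duplicate removal:
  Read 'a': push. Stack: a
  Read 'c': push. Stack: ac
  Read 'e': push. Stack: ace
  Read 'a': push. Stack: acea
  Read 'e': push. Stack: aceae
  Read 'd': push. Stack: aceaed
  Read 'b': push. Stack: aceaedb
  Read 'e': push. Stack: aceaedbe
  Read 'a': push. Stack: aceaedbea
Final stack: "aceaedbea" (length 9)

9


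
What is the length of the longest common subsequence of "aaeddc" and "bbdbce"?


LCS of "aaeddc" and "bbdbce"
DP table:
           b    b    d    b    c    e
      0    0    0    0    0    0    0
  a   0    0    0    0    0    0    0
  a   0    0    0    0    0    0    0
  e   0    0    0    0    0    0    1
  d   0    0    0    1    1    1    1
  d   0    0    0    1    1    1    1
  c   0    0    0    1    1    2    2
LCS length = dp[6][6] = 2

2


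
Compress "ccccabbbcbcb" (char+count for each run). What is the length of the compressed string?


Input: ccccabbbcbcb
Runs:
  'c' x 4 => "c4"
  'a' x 1 => "a1"
  'b' x 3 => "b3"
  'c' x 1 => "c1"
  'b' x 1 => "b1"
  'c' x 1 => "c1"
  'b' x 1 => "b1"
Compressed: "c4a1b3c1b1c1b1"
Compressed length: 14

14


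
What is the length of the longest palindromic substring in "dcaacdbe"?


Input: "dcaacdbe"
Checking substrings for palindromes:
  [0:6] "dcaacd" (len 6) => palindrome
  [1:5] "caac" (len 4) => palindrome
  [2:4] "aa" (len 2) => palindrome
Longest palindromic substring: "dcaacd" with length 6

6


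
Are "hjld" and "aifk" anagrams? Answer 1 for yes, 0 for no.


Strings: "hjld", "aifk"
Sorted first:  dhjl
Sorted second: afik
Differ at position 0: 'd' vs 'a' => not anagrams

0


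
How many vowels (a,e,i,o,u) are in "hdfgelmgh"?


Input: hdfgelmgh
Checking each character:
  'h' at position 0: consonant
  'd' at position 1: consonant
  'f' at position 2: consonant
  'g' at position 3: consonant
  'e' at position 4: vowel (running total: 1)
  'l' at position 5: consonant
  'm' at position 6: consonant
  'g' at position 7: consonant
  'h' at position 8: consonant
Total vowels: 1

1


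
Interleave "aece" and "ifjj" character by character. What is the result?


Interleaving "aece" and "ifjj":
  Position 0: 'a' from first, 'i' from second => "ai"
  Position 1: 'e' from first, 'f' from second => "ef"
  Position 2: 'c' from first, 'j' from second => "cj"
  Position 3: 'e' from first, 'j' from second => "ej"
Result: aiefcjej

aiefcjej


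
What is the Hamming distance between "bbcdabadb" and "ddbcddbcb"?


Comparing "bbcdabadb" and "ddbcddbcb" position by position:
  Position 0: 'b' vs 'd' => differ
  Position 1: 'b' vs 'd' => differ
  Position 2: 'c' vs 'b' => differ
  Position 3: 'd' vs 'c' => differ
  Position 4: 'a' vs 'd' => differ
  Position 5: 'b' vs 'd' => differ
  Position 6: 'a' vs 'b' => differ
  Position 7: 'd' vs 'c' => differ
  Position 8: 'b' vs 'b' => same
Total differences (Hamming distance): 8

8


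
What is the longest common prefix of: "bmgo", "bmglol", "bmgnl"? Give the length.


Words: bmgo, bmglol, bmgnl
  Position 0: all 'b' => match
  Position 1: all 'm' => match
  Position 2: all 'g' => match
  Position 3: ('o', 'l', 'n') => mismatch, stop
LCP = "bmg" (length 3)

3


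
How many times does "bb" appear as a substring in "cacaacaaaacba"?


Searching for "bb" in "cacaacaaaacba"
Scanning each position:
  Position 0: "ca" => no
  Position 1: "ac" => no
  Position 2: "ca" => no
  Position 3: "aa" => no
  Position 4: "ac" => no
  Position 5: "ca" => no
  Position 6: "aa" => no
  Position 7: "aa" => no
  Position 8: "aa" => no
  Position 9: "ac" => no
  Position 10: "cb" => no
  Position 11: "ba" => no
Total occurrences: 0

0


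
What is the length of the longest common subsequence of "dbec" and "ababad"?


LCS of "dbec" and "ababad"
DP table:
           a    b    a    b    a    d
      0    0    0    0    0    0    0
  d   0    0    0    0    0    0    1
  b   0    0    1    1    1    1    1
  e   0    0    1    1    1    1    1
  c   0    0    1    1    1    1    1
LCS length = dp[4][6] = 1

1


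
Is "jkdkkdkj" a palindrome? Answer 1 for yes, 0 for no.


Input: jkdkkdkj
Reversed: jkdkkdkj
  Compare pos 0 ('j') with pos 7 ('j'): match
  Compare pos 1 ('k') with pos 6 ('k'): match
  Compare pos 2 ('d') with pos 5 ('d'): match
  Compare pos 3 ('k') with pos 4 ('k'): match
Result: palindrome

1


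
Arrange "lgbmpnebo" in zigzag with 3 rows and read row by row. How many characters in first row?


Zigzag "lgbmpnebo" into 3 rows:
Placing characters:
  'l' => row 0
  'g' => row 1
  'b' => row 2
  'm' => row 1
  'p' => row 0
  'n' => row 1
  'e' => row 2
  'b' => row 1
  'o' => row 0
Rows:
  Row 0: "lpo"
  Row 1: "gmnb"
  Row 2: "be"
First row length: 3

3


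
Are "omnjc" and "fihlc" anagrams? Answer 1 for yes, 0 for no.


Strings: "omnjc", "fihlc"
Sorted first:  cjmno
Sorted second: cfhil
Differ at position 1: 'j' vs 'f' => not anagrams

0


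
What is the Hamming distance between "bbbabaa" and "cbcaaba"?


Comparing "bbbabaa" and "cbcaaba" position by position:
  Position 0: 'b' vs 'c' => differ
  Position 1: 'b' vs 'b' => same
  Position 2: 'b' vs 'c' => differ
  Position 3: 'a' vs 'a' => same
  Position 4: 'b' vs 'a' => differ
  Position 5: 'a' vs 'b' => differ
  Position 6: 'a' vs 'a' => same
Total differences (Hamming distance): 4

4


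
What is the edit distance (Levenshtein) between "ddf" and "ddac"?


Computing edit distance: "ddf" -> "ddac"
DP table:
           d    d    a    c
      0    1    2    3    4
  d   1    0    1    2    3
  d   2    1    0    1    2
  f   3    2    1    1    2
Edit distance = dp[3][4] = 2

2


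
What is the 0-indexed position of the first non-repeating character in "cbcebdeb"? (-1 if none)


Input: cbcebdeb
Character frequencies:
  'b': 3
  'c': 2
  'd': 1
  'e': 2
Scanning left to right for freq == 1:
  Position 0 ('c'): freq=2, skip
  Position 1 ('b'): freq=3, skip
  Position 2 ('c'): freq=2, skip
  Position 3 ('e'): freq=2, skip
  Position 4 ('b'): freq=3, skip
  Position 5 ('d'): unique! => answer = 5

5
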